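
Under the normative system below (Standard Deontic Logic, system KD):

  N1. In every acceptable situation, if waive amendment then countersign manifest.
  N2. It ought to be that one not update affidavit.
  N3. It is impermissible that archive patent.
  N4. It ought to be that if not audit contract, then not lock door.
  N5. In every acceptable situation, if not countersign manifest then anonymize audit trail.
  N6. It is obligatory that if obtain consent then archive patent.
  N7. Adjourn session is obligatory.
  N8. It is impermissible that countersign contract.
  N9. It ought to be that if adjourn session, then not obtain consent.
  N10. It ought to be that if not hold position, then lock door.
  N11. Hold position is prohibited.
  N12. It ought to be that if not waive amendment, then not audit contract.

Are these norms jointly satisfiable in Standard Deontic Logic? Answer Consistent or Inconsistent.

Premise 6 is O(obtain_consent → archive_patent), but O(obtain_consent) is not derivable from the premises, so it does not yield O(archive_patent).
So O(archive_patent) is not derivable, and the apparent clash with O(¬archive_patent) does not arise.
A world satisfying every obligation exists (e.g. adjourn_session=true, anonymize_audit_trail=false, archive_patent=false, audit_contract=true, countersign_contract=false, countersign_manifest=true, hold_position=false, lock_door=true, obtain_consent=false, update_affidavit=false, waive_amendment=true); no atom is both obligatory and forbidden, so the set is consistent.

Consistent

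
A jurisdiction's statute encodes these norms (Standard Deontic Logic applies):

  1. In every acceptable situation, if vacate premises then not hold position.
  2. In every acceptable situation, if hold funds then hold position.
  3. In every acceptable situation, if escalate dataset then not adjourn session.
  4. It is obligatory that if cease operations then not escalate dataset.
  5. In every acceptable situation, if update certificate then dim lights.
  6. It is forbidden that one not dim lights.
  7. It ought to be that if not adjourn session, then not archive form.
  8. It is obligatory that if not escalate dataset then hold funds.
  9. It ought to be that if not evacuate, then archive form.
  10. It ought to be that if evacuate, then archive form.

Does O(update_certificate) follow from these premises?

Premise 5 is O(update_certificate → dim_lights); even if O(dim_lights) held, inferring O(update_certificate) would be affirming the consequent — invalid.
No other premise forces O(update_certificate). An ideal world satisfying every premise can still have update_certificate false, so O(update_certificate) is not derivable.

No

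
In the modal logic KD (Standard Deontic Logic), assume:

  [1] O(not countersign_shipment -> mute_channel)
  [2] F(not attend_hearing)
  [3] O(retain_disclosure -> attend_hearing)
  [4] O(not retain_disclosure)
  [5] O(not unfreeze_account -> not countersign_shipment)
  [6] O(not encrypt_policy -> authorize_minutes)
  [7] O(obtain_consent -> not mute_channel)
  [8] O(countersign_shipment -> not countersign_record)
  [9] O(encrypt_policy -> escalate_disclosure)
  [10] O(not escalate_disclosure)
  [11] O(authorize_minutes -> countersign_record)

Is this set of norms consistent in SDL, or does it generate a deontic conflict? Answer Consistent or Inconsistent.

Premise 3 is O(retain_disclosure -> attend_hearing); even if O(attend_hearing) held, inferring O(retain_disclosure) would be affirming the consequent — invalid.
So O(retain_disclosure) is not derivable, and the apparent clash with O(not retain_disclosure) does not arise.
A world satisfying every obligation exists (e.g. attend_hearing=true, authorize_minutes=true, countersign_record=true, countersign_shipment=false, encrypt_policy=false, escalate_disclosure=false, mute_channel=true, obtain_consent=false, retain_disclosure=false, unfreeze_account=false); no atom is both obligatory and forbidden, so the set is consistent.

Consistent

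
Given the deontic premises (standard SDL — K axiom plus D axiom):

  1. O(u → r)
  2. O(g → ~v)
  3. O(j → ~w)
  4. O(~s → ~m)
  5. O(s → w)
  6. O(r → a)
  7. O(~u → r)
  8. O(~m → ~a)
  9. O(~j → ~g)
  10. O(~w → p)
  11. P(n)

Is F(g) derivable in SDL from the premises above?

Yes

Premises 7 and 1 are O(~u → r) and O(u → r); every ideal world satisfies ~u or u, so in either case r holds — hence O(r).
Applying K to premise 6 (O(r → a)) and O(r) yields O(a).
The contrapositive of premise 8 (O(~m → ~a)) is O(a → m), and O(a) is already established, so O(m).
Premise 4 is O(~s → ~m); contrapositively O(m → s). Since O(m) holds, K gives O(s).
From O(s) and premise 5, O(s → w), we obtain O(w).
Premise 3 is O(j → ~w); contrapositively O(w → ~j). Since O(w) holds, K gives O(~j).
Premise 9 is O(~j → ~g); since O(~j), deontic closure gives O(~g).
Premises 2, 10, 11 do not contribute to this derivation.
So O(~g) holds, i.e. F(g). The claim follows.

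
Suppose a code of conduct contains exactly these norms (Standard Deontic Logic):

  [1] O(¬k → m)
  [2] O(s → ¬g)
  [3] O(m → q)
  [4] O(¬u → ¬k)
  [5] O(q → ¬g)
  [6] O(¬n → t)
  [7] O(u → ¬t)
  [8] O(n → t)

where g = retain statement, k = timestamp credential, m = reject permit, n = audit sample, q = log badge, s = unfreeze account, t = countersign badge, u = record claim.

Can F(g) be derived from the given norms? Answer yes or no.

Premises 6 and 8 cover both cases: O(¬n → t) and O(n → t). Since ¬n ∨ n is a tautology, O(t) follows.
The contrapositive of premise 7 (O(u → ¬t)) is O(t → ¬u), and O(t) is already established, so O(¬u).
With premise 4, O(¬u → ¬k), the K-axiom yields O(¬k).
With premise 1, O(¬k → m), the K-axiom yields O(m).
Premise 3 is O(m → q); since O(m), deontic closure gives O(q).
Premise 5 is O(q → ¬g); since O(q), deontic closure gives O(¬g).
Premise 2 does not contribute to this derivation.
So O(¬g) holds, i.e. F(g). The claim follows.

Yes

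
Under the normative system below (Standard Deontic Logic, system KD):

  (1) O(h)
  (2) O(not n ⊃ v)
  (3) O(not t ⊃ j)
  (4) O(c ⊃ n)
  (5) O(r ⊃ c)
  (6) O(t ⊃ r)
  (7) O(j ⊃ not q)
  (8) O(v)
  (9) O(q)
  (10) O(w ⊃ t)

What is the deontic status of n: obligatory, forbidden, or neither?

Obligatory

From premise 9 we have O(q).
Premise 7 is O(j ⊃ not q); contrapositively O(q ⊃ not j). Since O(q) holds, K gives O(not j).
The contrapositive of premise 3 (O(not t ⊃ j)) is O(not j ⊃ t), and O(not j) is already established, so O(t).
Premise 6 is O(t ⊃ r); since O(t), deontic closure gives O(r).
Premise 5 is O(r ⊃ c); since O(r), deontic closure gives O(c).
With premise 4, O(c ⊃ n), the K-axiom yields O(n).
Premises 1, 2, 8, 10 do not contribute to this derivation.
Hence n is obligatory.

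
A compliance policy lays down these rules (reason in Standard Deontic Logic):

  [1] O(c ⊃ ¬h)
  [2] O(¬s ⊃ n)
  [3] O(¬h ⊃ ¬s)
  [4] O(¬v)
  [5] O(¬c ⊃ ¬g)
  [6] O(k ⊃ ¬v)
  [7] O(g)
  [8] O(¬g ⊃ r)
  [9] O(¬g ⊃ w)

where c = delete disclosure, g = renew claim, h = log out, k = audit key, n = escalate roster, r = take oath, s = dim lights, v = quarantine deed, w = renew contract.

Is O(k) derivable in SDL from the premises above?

No

Premise 6 is O(k ⊃ ¬v); even if O(¬v) held, inferring O(k) would be affirming the consequent — invalid.
No other premise forces O(k). An ideal world satisfying every premise can still have k false, so O(k) is not derivable.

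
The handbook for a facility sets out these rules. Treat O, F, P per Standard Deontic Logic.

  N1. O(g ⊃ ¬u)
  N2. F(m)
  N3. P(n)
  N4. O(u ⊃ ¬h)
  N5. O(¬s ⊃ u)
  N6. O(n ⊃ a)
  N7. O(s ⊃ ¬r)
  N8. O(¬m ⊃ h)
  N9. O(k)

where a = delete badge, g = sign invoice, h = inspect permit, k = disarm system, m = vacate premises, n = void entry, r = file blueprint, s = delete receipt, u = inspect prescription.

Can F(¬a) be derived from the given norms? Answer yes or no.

Premise 6 is O(n ⊃ a), but O(n) is not derivable from the premises (the permission P(n) asserts only ¬O(¬n), not O(n)), so it does not yield O(a).
No other premise forces O(a). An ideal world satisfying every premise can still have ¬a true, so F(¬a) is not derivable.

No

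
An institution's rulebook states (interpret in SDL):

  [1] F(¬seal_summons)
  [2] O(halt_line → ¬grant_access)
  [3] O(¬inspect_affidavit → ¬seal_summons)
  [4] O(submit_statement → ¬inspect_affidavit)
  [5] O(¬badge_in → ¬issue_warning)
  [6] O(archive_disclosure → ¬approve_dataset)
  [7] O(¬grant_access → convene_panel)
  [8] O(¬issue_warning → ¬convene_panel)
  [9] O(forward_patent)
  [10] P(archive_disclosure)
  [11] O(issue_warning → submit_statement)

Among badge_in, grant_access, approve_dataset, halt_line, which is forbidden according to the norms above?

halt_line

F(¬seal_summons) at premise 1 means O(seal_summons).
The contrapositive of premise 3 (O(¬inspect_affidavit → ¬seal_summons)) is O(seal_summons → inspect_affidavit), and O(seal_summons) is already established, so O(inspect_affidavit).
The contrapositive of premise 4 (O(submit_statement → ¬inspect_affidavit)) is O(inspect_affidavit → ¬submit_statement), and O(inspect_affidavit) is already established, so O(¬submit_statement).
Premise 11 is O(issue_warning → submit_statement); contrapositively O(¬submit_statement → ¬issue_warning). Since O(¬submit_statement) holds, K gives O(¬issue_warning).
With premise 8, O(¬issue_warning → ¬convene_panel), the K-axiom yields O(¬convene_panel).
Premise 7, O(¬grant_access → convene_panel), contraposes to O(¬convene_panel → grant_access); with O(¬convene_panel) we get O(grant_access).
The contrapositive of premise 2 (O(halt_line → ¬grant_access)) is O(grant_access → ¬halt_line), and O(grant_access) is already established, so O(¬halt_line).
So O(¬halt_line) holds, i.e. halt_line is forbidden. None of the other listed options is forbidden under the premises.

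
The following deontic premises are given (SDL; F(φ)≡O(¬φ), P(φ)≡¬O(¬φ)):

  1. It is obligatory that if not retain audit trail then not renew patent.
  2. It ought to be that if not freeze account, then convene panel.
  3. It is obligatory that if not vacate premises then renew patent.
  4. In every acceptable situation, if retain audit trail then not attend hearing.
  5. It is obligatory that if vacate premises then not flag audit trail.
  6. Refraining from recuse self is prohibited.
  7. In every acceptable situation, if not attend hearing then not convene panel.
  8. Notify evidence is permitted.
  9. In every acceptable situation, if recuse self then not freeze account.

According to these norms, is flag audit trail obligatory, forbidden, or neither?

F(¬recuse_self) at premise 6 means O(recuse_self).
From O(recuse_self) and premise 9, O(recuse_self → ¬freeze_account), we obtain O(¬freeze_account).
Premise 2 is O(¬freeze_account → convene_panel); since O(¬freeze_account), deontic closure gives O(convene_panel).
Premise 7 is O(¬attend_hearing → ¬convene_panel); contrapositively O(convene_panel → attend_hearing). Since O(convene_panel) holds, K gives O(attend_hearing).
Premise 4, O(retain_audit_trail → ¬attend_hearing), contraposes to O(attend_hearing → ¬retain_audit_trail); with O(attend_hearing) we get O(¬retain_audit_trail).
With premise 1, O(¬retain_audit_trail → ¬renew_patent), the K-axiom yields O(¬renew_patent).
Premise 3, O(¬vacate_premises → renew_patent), contraposes to O(¬renew_patent → vacate_premises); with O(¬renew_patent) we get O(vacate_premises).
Applying K to premise 5 (O(vacate_premises → ¬flag_audit_trail)) and O(vacate_premises) yields O(¬flag_audit_trail).
Premise 8 does not contribute to this derivation.
Thus O(¬flag_audit_trail), which is F(flag_audit_trail): flag_audit_trail is forbidden.

Forbidden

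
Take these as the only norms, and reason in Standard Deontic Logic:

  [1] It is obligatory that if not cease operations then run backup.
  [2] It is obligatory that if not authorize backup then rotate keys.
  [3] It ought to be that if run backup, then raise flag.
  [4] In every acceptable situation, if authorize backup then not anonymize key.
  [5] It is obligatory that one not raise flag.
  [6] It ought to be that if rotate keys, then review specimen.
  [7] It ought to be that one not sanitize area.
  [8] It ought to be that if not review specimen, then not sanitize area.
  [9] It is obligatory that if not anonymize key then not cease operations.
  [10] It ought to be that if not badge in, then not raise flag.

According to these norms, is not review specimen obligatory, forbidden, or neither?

From premise 5 we have O(¬raise_flag).
Premise 3 is O(run_backup → raise_flag); contrapositively O(¬raise_flag → ¬run_backup). Since O(¬raise_flag) holds, K gives O(¬run_backup).
The contrapositive of premise 1 (O(¬cease_operations → run_backup)) is O(¬run_backup → cease_operations), and O(¬run_backup) is already established, so O(cease_operations).
The contrapositive of premise 9 (O(¬anonymize_key → ¬cease_operations)) is O(cease_operations → anonymize_key), and O(cease_operations) is already established, so O(anonymize_key).
Premise 4 is O(authorize_backup → ¬anonymize_key); contrapositively O(anonymize_key → ¬authorize_backup). Since O(anonymize_key) holds, K gives O(¬authorize_backup).
Premise 2 is O(¬authorize_backup → rotate_keys); since O(¬authorize_backup), deontic closure gives O(rotate_keys).
With premise 6, O(rotate_keys → review_specimen), the K-axiom yields O(review_specimen).
Premises 7, 8, 10 do not contribute to this derivation.
Thus O(review_specimen), which is F(¬review_specimen): ¬review_specimen is forbidden.

Forbidden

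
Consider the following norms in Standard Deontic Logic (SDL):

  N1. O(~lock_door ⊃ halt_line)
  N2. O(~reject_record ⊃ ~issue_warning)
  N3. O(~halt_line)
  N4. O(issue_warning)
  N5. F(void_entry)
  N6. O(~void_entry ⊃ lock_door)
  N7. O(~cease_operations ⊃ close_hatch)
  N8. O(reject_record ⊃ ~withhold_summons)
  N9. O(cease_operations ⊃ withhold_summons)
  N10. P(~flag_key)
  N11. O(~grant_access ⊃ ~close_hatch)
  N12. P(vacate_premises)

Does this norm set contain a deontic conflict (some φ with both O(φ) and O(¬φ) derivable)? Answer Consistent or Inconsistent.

Consistent

Premise 1 is O(~lock_door ⊃ halt_line), but O(~lock_door) is not derivable from the premises, so it does not yield O(halt_line).
So O(halt_line) is not derivable, and the apparent clash with O(~halt_line) does not arise.
A world satisfying every obligation exists (e.g. cease_operations=false, close_hatch=true, flag_key=false, grant_access=true, halt_line=false, issue_warning=true, lock_door=true, reject_record=true, vacate_premises=false, void_entry=false, withhold_summons=false); no atom is both obligatory and forbidden, so the set is consistent.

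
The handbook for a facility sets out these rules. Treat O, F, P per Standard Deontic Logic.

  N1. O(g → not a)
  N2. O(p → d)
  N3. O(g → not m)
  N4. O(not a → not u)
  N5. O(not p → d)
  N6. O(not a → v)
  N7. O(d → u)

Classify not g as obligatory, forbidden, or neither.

Premises 5 and 2 cover both cases: O(not p → d) and O(p → d). Since not p ∨ p is a tautology, O(d) follows.
With premise 7, O(d → u), the K-axiom yields O(u).
Premise 4, O(not a → not u), contraposes to O(u → a); with O(u) we get O(a).
Premise 1, O(g → not a), contraposes to O(a → not g); with O(a) we get O(not g).
Premises 3, 6 do not contribute to this derivation.
Hence not g is obligatory.

Obligatory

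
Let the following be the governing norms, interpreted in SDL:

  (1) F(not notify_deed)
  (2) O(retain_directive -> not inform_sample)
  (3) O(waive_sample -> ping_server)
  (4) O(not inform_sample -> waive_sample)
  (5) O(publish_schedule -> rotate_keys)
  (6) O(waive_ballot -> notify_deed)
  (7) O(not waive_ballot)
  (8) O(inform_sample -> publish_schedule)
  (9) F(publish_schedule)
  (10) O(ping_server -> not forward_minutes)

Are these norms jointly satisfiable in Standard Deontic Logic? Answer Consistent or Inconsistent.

Consistent

Premise 6 is O(waive_ballot -> notify_deed); even if O(notify_deed) held, inferring O(waive_ballot) would be affirming the consequent — invalid.
So O(waive_ballot) is not derivable, and the apparent clash with O(not waive_ballot) does not arise.
A world satisfying every obligation exists (e.g. forward_minutes=false, inform_sample=false, notify_deed=true, ping_server=true, publish_schedule=false, retain_directive=false, rotate_keys=false, waive_ballot=false, waive_sample=true); no atom is both obligatory and forbidden, so the set is consistent.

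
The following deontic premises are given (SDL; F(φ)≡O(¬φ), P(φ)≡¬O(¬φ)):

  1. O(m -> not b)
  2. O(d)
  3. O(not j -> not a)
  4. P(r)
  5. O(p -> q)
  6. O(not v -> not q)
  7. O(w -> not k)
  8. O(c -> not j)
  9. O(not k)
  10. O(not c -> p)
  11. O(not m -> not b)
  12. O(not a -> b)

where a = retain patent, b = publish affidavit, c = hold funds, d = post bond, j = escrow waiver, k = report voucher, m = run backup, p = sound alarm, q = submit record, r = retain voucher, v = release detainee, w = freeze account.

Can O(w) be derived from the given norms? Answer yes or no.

No

Premise 7 is O(w -> not k); even if O(not k) held, inferring O(w) would be affirming the consequent — invalid.
No other premise forces O(w). An ideal world satisfying every premise can still have w false, so O(w) is not derivable.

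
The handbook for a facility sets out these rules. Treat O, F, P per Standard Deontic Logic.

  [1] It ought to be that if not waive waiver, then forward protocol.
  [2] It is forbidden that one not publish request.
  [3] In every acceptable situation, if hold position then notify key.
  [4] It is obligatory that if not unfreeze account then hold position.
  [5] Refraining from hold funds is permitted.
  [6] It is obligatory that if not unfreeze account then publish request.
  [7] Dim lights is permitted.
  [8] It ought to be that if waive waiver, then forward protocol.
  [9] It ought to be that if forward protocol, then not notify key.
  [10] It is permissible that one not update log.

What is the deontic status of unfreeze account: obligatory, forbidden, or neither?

Obligatory

Premises 1 and 8 are O(¬waive_waiver → forward_protocol) and O(waive_waiver → forward_protocol); every ideal world satisfies ¬waive_waiver or waive_waiver, so in either case forward_protocol holds — hence O(forward_protocol).
With premise 9, O(forward_protocol → ¬notify_key), the K-axiom yields O(¬notify_key).
Premise 3, O(hold_position → notify_key), contraposes to O(¬notify_key → ¬hold_position); with O(¬notify_key) we get O(¬hold_position).
Premise 4, O(¬unfreeze_account → hold_position), contraposes to O(¬hold_position → unfreeze_account); with O(¬hold_position) we get O(unfreeze_account).
Premises 2, 5, 6, 7, 10 do not contribute to this derivation.
Hence unfreeze_account is obligatory.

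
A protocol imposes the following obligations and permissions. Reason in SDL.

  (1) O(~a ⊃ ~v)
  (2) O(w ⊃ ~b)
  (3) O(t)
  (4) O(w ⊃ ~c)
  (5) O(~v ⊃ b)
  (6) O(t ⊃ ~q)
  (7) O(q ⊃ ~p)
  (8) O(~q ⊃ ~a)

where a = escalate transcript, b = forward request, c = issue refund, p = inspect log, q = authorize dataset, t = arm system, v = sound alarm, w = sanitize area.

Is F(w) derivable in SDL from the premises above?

Premise 3 states O(t) outright.
With premise 6, O(t ⊃ ~q), the K-axiom yields O(~q).
Premise 8 is O(~q ⊃ ~a); since O(~q), deontic closure gives O(~a).
Premise 1 is O(~a ⊃ ~v); since O(~a), deontic closure gives O(~v).
From O(~v) and premise 5, O(~v ⊃ b), we obtain O(b).
Premise 2 is O(w ⊃ ~b); contrapositively O(b ⊃ ~w). Since O(b) holds, K gives O(~w).
Premises 4, 7 do not contribute to this derivation.
So O(~w) holds, i.e. F(w). The claim follows.

Yes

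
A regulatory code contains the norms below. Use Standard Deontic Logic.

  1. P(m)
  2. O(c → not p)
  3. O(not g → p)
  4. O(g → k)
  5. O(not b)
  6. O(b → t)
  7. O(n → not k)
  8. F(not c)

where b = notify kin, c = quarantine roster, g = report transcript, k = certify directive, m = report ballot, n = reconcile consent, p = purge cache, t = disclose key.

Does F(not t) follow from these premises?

No

Premise 6 is O(b → t), but O(b) is not derivable from the premises, so it does not yield O(t).
No other premise forces O(t). An ideal world satisfying every premise can still have not t true, so F(not t) is not derivable.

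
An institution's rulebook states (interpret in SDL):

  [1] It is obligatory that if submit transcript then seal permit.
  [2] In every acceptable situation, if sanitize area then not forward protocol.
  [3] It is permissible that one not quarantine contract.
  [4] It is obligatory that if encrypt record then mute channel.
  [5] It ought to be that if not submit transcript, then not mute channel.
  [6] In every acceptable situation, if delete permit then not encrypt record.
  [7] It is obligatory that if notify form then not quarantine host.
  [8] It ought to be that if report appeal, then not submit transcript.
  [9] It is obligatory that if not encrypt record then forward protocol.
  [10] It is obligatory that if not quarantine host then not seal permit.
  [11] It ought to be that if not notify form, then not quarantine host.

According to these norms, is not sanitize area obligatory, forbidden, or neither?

Obligatory

Premises 11 and 7 are O(¬notify_form → ¬quarantine_host) and O(notify_form → ¬quarantine_host); every ideal world satisfies ¬notify_form or notify_form, so in either case ¬quarantine_host holds — hence O(¬quarantine_host).
With premise 10, O(¬quarantine_host → ¬seal_permit), the K-axiom yields O(¬seal_permit).
The contrapositive of premise 1 (O(submit_transcript → seal_permit)) is O(¬seal_permit → ¬submit_transcript), and O(¬seal_permit) is already established, so O(¬submit_transcript).
Premise 5 is O(¬submit_transcript → ¬mute_channel); since O(¬submit_transcript), deontic closure gives O(¬mute_channel).
The contrapositive of premise 4 (O(encrypt_record → mute_channel)) is O(¬mute_channel → ¬encrypt_record), and O(¬mute_channel) is already established, so O(¬encrypt_record).
Premise 9 is O(¬encrypt_record → forward_protocol); since O(¬encrypt_record), deontic closure gives O(forward_protocol).
Premise 2, O(sanitize_area → ¬forward_protocol), contraposes to O(forward_protocol → ¬sanitize_area); with O(forward_protocol) we get O(¬sanitize_area).
Premises 3, 6, 8 do not contribute to this derivation.
Hence ¬sanitize_area is obligatory.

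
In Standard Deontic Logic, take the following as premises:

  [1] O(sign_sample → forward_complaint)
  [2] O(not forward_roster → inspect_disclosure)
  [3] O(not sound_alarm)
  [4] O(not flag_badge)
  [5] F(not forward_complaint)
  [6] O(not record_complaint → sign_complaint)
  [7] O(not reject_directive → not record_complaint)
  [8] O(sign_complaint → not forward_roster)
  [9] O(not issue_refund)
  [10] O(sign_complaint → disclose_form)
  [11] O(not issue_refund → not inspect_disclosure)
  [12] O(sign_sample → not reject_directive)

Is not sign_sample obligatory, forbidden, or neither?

Obligatory

Premise 9 gives O(not issue_refund).
From O(not issue_refund) and premise 11, O(not issue_refund → not inspect_disclosure), we obtain O(not inspect_disclosure).
Premise 2, O(not forward_roster → inspect_disclosure), contraposes to O(not inspect_disclosure → forward_roster); with O(not inspect_disclosure) we get O(forward_roster).
Premise 8 is O(sign_complaint → not forward_roster); contrapositively O(forward_roster → not sign_complaint). Since O(forward_roster) holds, K gives O(not sign_complaint).
Premise 6 is O(not record_complaint → sign_complaint); contrapositively O(not sign_complaint → record_complaint). Since O(not sign_complaint) holds, K gives O(record_complaint).
Premise 7, O(not reject_directive → not record_complaint), contraposes to O(record_complaint → reject_directive); with O(record_complaint) we get O(reject_directive).
Premise 12 is O(sign_sample → not reject_directive); contrapositively O(reject_directive → not sign_sample). Since O(reject_directive) holds, K gives O(not sign_sample).
Premises 1, 3, 4, 5, 10 do not contribute to this derivation.
Hence not sign_sample is obligatory.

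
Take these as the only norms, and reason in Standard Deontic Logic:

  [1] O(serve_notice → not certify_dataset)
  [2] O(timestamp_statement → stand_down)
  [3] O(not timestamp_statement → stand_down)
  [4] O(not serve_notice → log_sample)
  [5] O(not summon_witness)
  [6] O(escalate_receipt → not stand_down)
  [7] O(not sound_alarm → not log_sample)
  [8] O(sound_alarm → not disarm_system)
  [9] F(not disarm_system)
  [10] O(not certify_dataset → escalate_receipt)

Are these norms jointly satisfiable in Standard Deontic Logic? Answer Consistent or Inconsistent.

Premises 3 and 2 cover both cases: O(not timestamp_statement → stand_down) and O(timestamp_statement → stand_down). Since not timestamp_statement ∨ timestamp_statement is a tautology, O(stand_down) follows.
Premise 6 is O(escalate_receipt → not stand_down); contrapositively O(stand_down → not escalate_receipt). Since O(stand_down) holds, K gives O(not escalate_receipt).
The contrapositive of premise 10 (O(not certify_dataset → escalate_receipt)) is O(not escalate_receipt → certify_dataset), and O(not escalate_receipt) is already established, so O(certify_dataset).
Premise 1, O(serve_notice → not certify_dataset), contraposes to O(certify_dataset → not serve_notice); with O(certify_dataset) we get O(not serve_notice).
With premise 4, O(not serve_notice → log_sample), the K-axiom yields O(log_sample).
Premise 7 is O(not sound_alarm → not log_sample); contrapositively O(log_sample → sound_alarm). Since O(log_sample) holds, K gives O(sound_alarm).
Applying K to premise 8 (O(sound_alarm → not disarm_system)) and O(sound_alarm) yields O(not disarm_system).
But premise 9, F(not disarm_system), means O(disarm_system).
We now have both O(not disarm_system) and O(disarm_system) — disarm_system is simultaneously obligatory and forbidden, violating the D-axiom.

Inconsistent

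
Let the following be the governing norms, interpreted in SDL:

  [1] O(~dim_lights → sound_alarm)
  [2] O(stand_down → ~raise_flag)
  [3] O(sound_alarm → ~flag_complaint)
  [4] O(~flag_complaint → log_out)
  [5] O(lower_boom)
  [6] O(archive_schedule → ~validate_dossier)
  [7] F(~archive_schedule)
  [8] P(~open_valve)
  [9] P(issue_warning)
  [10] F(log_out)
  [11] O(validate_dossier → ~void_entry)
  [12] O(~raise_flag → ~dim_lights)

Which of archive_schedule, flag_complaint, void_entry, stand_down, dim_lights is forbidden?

stand_down

F(log_out) at premise 10 means O(~log_out).
The contrapositive of premise 4 (O(~flag_complaint → log_out)) is O(~log_out → flag_complaint), and O(~log_out) is already established, so O(flag_complaint).
Premise 3, O(sound_alarm → ~flag_complaint), contraposes to O(flag_complaint → ~sound_alarm); with O(flag_complaint) we get O(~sound_alarm).
The contrapositive of premise 1 (O(~dim_lights → sound_alarm)) is O(~sound_alarm → dim_lights), and O(~sound_alarm) is already established, so O(dim_lights).
Premise 12, O(~raise_flag → ~dim_lights), contraposes to O(dim_lights → raise_flag); with O(dim_lights) we get O(raise_flag).
The contrapositive of premise 2 (O(stand_down → ~raise_flag)) is O(raise_flag → ~stand_down), and O(raise_flag) is already established, so O(~stand_down).
So O(~stand_down) holds, i.e. stand_down is forbidden. None of the other listed options is forbidden under the premises.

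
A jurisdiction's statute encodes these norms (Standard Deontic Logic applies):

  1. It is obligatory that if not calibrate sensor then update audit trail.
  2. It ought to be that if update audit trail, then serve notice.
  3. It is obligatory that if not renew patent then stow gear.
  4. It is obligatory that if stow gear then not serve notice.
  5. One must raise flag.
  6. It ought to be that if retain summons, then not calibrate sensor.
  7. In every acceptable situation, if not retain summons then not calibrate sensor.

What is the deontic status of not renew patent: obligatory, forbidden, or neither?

By case analysis on retain_summons: premise 6 gives O(retain_summons → ¬calibrate_sensor) and premise 7 gives O(¬retain_summons → ¬calibrate_sensor), so O(¬calibrate_sensor) either way.
From O(¬calibrate_sensor) and premise 1, O(¬calibrate_sensor → update_audit_trail), we obtain O(update_audit_trail).
With premise 2, O(update_audit_trail → serve_notice), the K-axiom yields O(serve_notice).
Premise 4 is O(stow_gear → ¬serve_notice); contrapositively O(serve_notice → ¬stow_gear). Since O(serve_notice) holds, K gives O(¬stow_gear).
Premise 3 is O(¬renew_patent → stow_gear); contrapositively O(¬stow_gear → renew_patent). Since O(¬stow_gear) holds, K gives O(renew_patent).
Premise 5 does not contribute to this derivation.
Thus O(renew_patent), which is F(¬renew_patent): ¬renew_patent is forbidden.

Forbidden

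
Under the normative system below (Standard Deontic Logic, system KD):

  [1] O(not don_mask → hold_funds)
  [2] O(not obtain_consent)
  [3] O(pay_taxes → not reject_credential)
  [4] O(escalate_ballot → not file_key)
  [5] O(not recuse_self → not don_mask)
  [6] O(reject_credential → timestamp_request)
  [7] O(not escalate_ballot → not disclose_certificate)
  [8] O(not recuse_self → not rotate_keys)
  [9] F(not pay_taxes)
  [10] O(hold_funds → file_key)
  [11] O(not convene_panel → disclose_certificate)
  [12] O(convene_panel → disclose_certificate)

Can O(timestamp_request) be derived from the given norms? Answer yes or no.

Premise 6 is O(reject_credential → timestamp_request), but O(reject_credential) is not derivable from the premises, so it does not yield O(timestamp_request).
No other premise forces O(timestamp_request). An ideal world satisfying every premise can still have timestamp_request false, so O(timestamp_request) is not derivable.

No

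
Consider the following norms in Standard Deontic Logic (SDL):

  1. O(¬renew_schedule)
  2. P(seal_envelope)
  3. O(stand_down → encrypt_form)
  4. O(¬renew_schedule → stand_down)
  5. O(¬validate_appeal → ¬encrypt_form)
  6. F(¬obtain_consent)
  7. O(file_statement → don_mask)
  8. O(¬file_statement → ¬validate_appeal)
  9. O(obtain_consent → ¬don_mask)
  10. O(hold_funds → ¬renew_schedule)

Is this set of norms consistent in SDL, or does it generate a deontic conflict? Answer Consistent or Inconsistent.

From premise 1 we have O(¬renew_schedule).
Applying K to premise 4 (O(¬renew_schedule → stand_down)) and O(¬renew_schedule) yields O(stand_down).
From O(stand_down) and premise 3, O(stand_down → encrypt_form), we obtain O(encrypt_form).
The contrapositive of premise 5 (O(¬validate_appeal → ¬encrypt_form)) is O(encrypt_form → validate_appeal), and O(encrypt_form) is already established, so O(validate_appeal).
The contrapositive of premise 8 (O(¬file_statement → ¬validate_appeal)) is O(validate_appeal → file_statement), and O(validate_appeal) is already established, so O(file_statement).
With premise 7, O(file_statement → don_mask), the K-axiom yields O(don_mask).
Premise 9, O(obtain_consent → ¬don_mask), contraposes to O(don_mask → ¬obtain_consent); with O(don_mask) we get O(¬obtain_consent).
However, F(¬obtain_consent) at premise 6 amounts to O(obtain_consent).
We now have both O(¬obtain_consent) and O(obtain_consent) — obtain_consent is simultaneously obligatory and forbidden, violating the D-axiom.

Inconsistent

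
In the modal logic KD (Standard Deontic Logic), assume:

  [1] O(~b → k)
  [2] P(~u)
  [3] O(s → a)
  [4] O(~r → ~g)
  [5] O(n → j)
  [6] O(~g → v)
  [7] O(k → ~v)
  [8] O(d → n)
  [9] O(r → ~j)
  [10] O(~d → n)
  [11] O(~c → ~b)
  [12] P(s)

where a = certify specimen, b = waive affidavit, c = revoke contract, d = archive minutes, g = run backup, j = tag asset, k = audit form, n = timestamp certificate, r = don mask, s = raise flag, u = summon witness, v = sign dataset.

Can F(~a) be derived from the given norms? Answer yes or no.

No

Premise 3 is O(s → a), but O(s) is not derivable from the premises (the permission P(s) asserts only ~O(~s), not O(s)), so it does not yield O(a).
No other premise forces O(a). An ideal world satisfying every premise can still have ~a true, so F(~a) is not derivable.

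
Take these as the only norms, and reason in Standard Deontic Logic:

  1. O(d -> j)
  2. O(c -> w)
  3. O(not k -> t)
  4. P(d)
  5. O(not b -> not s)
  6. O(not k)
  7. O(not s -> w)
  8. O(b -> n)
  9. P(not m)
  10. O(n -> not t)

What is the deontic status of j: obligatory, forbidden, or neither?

Neither

Premise 1 is O(d -> j), but O(d) is not derivable from the premises (the permission P(d) asserts only not O(not d), not O(d)), so it does not yield O(j).
No premise or chain of K-axiom applications forces O(j), and none forces O(not j). So j is neither obligatory nor forbidden under these norms.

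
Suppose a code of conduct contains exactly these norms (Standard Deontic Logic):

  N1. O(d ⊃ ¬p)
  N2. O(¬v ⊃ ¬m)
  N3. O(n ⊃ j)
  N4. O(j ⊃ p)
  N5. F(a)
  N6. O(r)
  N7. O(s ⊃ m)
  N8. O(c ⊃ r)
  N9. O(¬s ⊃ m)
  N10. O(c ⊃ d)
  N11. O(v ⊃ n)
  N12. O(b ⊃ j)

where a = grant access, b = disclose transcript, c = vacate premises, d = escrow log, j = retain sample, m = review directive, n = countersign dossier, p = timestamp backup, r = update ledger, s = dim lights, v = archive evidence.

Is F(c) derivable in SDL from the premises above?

Yes

Premises 9 and 7 are O(¬s ⊃ m) and O(s ⊃ m); every ideal world satisfies ¬s or s, so in either case m holds — hence O(m).
Premise 2, O(¬v ⊃ ¬m), contraposes to O(m ⊃ v); with O(m) we get O(v).
Applying K to premise 11 (O(v ⊃ n)) and O(v) yields O(n).
With premise 3, O(n ⊃ j), the K-axiom yields O(j).
Applying K to premise 4 (O(j ⊃ p)) and O(j) yields O(p).
Premise 1, O(d ⊃ ¬p), contraposes to O(p ⊃ ¬d); with O(p) we get O(¬d).
Premise 10, O(c ⊃ d), contraposes to O(¬d ⊃ ¬c); with O(¬d) we get O(¬c).
Premises 5, 6, 8, 12 do not contribute to this derivation.
So O(¬c) holds, i.e. F(c). The claim follows.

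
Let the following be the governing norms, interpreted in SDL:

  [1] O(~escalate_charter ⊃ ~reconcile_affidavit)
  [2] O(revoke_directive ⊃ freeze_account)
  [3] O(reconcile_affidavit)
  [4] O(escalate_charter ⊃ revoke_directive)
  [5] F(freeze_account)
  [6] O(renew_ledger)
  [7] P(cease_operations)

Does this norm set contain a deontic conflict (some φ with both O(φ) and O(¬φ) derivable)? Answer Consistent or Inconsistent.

Premise 3 states O(reconcile_affidavit) outright.
The contrapositive of premise 1 (O(~escalate_charter ⊃ ~reconcile_affidavit)) is O(reconcile_affidavit ⊃ escalate_charter), and O(reconcile_affidavit) is already established, so O(escalate_charter).
With premise 4, O(escalate_charter ⊃ revoke_directive), the K-axiom yields O(revoke_directive).
Applying K to premise 2 (O(revoke_directive ⊃ freeze_account)) and O(revoke_directive) yields O(freeze_account).
However, F(freeze_account) at premise 5 amounts to O(~freeze_account).
We now have both O(freeze_account) and O(~freeze_account) — freeze_account is simultaneously obligatory and forbidden, violating the D-axiom.

Inconsistent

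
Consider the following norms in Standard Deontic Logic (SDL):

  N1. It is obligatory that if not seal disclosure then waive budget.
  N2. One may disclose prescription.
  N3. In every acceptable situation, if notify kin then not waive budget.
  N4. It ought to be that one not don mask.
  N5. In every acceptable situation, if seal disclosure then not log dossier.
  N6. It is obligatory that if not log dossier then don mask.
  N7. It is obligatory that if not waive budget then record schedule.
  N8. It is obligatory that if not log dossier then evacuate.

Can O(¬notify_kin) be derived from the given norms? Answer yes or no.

Yes

From premise 4 we have O(¬don_mask).
Premise 6 is O(¬log_dossier → don_mask); contrapositively O(¬don_mask → log_dossier). Since O(¬don_mask) holds, K gives O(log_dossier).
Premise 5, O(seal_disclosure → ¬log_dossier), contraposes to O(log_dossier → ¬seal_disclosure); with O(log_dossier) we get O(¬seal_disclosure).
With premise 1, O(¬seal_disclosure → waive_budget), the K-axiom yields O(waive_budget).
The contrapositive of premise 3 (O(notify_kin → ¬waive_budget)) is O(waive_budget → ¬notify_kin), and O(waive_budget) is already established, so O(¬notify_kin).
Premises 2, 7, 8 do not contribute to this derivation.
So O(¬notify_kin) follows.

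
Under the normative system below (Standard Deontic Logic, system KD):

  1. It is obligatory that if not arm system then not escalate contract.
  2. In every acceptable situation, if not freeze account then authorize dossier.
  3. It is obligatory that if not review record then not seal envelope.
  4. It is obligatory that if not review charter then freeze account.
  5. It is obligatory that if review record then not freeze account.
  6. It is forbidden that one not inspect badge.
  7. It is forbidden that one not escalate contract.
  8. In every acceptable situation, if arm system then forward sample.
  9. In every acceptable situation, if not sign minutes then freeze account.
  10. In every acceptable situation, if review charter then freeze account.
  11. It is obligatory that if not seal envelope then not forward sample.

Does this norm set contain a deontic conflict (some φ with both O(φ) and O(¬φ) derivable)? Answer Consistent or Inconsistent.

Premises 10 and 4 cover both cases: O(review_charter → freeze_account) and O(¬review_charter → freeze_account). Since review_charter ∨ ¬review_charter is a tautology, O(freeze_account) follows.
The contrapositive of premise 5 (O(review_record → ¬freeze_account)) is O(freeze_account → ¬review_record), and O(freeze_account) is already established, so O(¬review_record).
From O(¬review_record) and premise 3, O(¬review_record → ¬seal_envelope), we obtain O(¬seal_envelope).
Applying K to premise 11 (O(¬seal_envelope → ¬forward_sample)) and O(¬seal_envelope) yields O(¬forward_sample).
Premise 8 is O(arm_system → forward_sample); contrapositively O(¬forward_sample → ¬arm_system). Since O(¬forward_sample) holds, K gives O(¬arm_system).
From O(¬arm_system) and premise 1, O(¬arm_system → ¬escalate_contract), we obtain O(¬escalate_contract).
But premise 7, F(¬escalate_contract), means O(escalate_contract).
We now have both O(¬escalate_contract) and O(escalate_contract) — escalate_contract is simultaneously obligatory and forbidden, violating the D-axiom.

Inconsistent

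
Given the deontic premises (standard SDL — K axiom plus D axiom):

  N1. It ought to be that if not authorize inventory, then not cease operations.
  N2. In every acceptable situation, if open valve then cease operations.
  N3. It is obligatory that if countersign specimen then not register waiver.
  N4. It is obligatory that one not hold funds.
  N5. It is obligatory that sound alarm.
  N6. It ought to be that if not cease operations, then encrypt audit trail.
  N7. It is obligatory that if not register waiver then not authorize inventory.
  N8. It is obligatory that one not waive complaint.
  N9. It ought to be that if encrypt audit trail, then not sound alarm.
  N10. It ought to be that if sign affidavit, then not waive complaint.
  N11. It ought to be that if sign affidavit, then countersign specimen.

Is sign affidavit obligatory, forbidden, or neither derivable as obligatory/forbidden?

From premise 5 we have O(sound_alarm).
The contrapositive of premise 9 (O(encrypt_audit_trail → ¬sound_alarm)) is O(sound_alarm → ¬encrypt_audit_trail), and O(sound_alarm) is already established, so O(¬encrypt_audit_trail).
Premise 6, O(¬cease_operations → encrypt_audit_trail), contraposes to O(¬encrypt_audit_trail → cease_operations); with O(¬encrypt_audit_trail) we get O(cease_operations).
Premise 1, O(¬authorize_inventory → ¬cease_operations), contraposes to O(cease_operations → authorize_inventory); with O(cease_operations) we get O(authorize_inventory).
Premise 7, O(¬register_waiver → ¬authorize_inventory), contraposes to O(authorize_inventory → register_waiver); with O(authorize_inventory) we get O(register_waiver).
The contrapositive of premise 3 (O(countersign_specimen → ¬register_waiver)) is O(register_waiver → ¬countersign_specimen), and O(register_waiver) is already established, so O(¬countersign_specimen).
Premise 11, O(sign_affidavit → countersign_specimen), contraposes to O(¬countersign_specimen → ¬sign_affidavit); with O(¬countersign_specimen) we get O(¬sign_affidavit).
Premises 2, 4, 8, 10 do not contribute to this derivation.
Thus O(¬sign_affidavit), which is F(sign_affidavit): sign_affidavit is forbidden.

Forbidden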